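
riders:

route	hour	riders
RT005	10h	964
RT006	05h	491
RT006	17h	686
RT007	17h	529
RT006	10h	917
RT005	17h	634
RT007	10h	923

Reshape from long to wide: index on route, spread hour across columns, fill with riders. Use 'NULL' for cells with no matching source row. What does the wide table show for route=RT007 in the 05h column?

NULL

No long-format row has route=RT007 and hour=05h, so the cell is NULL.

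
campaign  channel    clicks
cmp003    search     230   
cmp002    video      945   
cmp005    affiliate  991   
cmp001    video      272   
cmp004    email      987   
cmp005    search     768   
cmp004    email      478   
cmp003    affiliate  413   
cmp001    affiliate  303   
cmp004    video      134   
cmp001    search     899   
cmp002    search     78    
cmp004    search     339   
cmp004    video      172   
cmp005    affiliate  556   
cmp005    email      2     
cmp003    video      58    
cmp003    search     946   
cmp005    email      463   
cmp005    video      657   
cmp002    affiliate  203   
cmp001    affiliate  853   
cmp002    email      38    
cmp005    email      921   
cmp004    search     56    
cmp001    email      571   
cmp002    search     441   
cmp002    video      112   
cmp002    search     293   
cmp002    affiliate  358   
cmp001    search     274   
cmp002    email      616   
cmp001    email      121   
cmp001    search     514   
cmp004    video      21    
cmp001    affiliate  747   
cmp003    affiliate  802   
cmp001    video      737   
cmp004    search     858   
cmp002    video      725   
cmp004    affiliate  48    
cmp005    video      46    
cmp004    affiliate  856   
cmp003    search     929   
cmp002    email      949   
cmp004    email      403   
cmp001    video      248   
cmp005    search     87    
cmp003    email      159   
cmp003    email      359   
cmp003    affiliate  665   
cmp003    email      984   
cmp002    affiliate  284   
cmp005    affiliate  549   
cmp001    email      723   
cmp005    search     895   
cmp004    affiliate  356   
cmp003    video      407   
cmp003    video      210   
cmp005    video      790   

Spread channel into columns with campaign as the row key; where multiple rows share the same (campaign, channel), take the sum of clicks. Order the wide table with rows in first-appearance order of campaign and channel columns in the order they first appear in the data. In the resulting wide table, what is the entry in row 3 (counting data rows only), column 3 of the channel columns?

2096

With rows in first-appearance order of campaign, row 3 is campaign=cmp005. channel columns in first-appearance order: search, video, affiliate, email; column 3 is affiliate.
Long rows with campaign=cmp005, channel=affiliate: 991 + 556 + 549 = 2096.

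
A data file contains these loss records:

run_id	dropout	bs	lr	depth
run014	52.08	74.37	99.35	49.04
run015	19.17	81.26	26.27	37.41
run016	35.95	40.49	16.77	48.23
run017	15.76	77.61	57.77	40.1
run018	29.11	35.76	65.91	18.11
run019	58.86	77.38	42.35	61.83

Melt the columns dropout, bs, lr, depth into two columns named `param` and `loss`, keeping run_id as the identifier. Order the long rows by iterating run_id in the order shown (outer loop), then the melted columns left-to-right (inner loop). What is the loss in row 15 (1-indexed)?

57.77

24 rows total (6 × 4). Row 15: index ⌊(15-1)/4⌋ = 3 into run_id → run017; (15-1) mod 4 = 2 into the melted columns → lr.
So row 15 is (run017, lr, 57.77); loss = 57.77.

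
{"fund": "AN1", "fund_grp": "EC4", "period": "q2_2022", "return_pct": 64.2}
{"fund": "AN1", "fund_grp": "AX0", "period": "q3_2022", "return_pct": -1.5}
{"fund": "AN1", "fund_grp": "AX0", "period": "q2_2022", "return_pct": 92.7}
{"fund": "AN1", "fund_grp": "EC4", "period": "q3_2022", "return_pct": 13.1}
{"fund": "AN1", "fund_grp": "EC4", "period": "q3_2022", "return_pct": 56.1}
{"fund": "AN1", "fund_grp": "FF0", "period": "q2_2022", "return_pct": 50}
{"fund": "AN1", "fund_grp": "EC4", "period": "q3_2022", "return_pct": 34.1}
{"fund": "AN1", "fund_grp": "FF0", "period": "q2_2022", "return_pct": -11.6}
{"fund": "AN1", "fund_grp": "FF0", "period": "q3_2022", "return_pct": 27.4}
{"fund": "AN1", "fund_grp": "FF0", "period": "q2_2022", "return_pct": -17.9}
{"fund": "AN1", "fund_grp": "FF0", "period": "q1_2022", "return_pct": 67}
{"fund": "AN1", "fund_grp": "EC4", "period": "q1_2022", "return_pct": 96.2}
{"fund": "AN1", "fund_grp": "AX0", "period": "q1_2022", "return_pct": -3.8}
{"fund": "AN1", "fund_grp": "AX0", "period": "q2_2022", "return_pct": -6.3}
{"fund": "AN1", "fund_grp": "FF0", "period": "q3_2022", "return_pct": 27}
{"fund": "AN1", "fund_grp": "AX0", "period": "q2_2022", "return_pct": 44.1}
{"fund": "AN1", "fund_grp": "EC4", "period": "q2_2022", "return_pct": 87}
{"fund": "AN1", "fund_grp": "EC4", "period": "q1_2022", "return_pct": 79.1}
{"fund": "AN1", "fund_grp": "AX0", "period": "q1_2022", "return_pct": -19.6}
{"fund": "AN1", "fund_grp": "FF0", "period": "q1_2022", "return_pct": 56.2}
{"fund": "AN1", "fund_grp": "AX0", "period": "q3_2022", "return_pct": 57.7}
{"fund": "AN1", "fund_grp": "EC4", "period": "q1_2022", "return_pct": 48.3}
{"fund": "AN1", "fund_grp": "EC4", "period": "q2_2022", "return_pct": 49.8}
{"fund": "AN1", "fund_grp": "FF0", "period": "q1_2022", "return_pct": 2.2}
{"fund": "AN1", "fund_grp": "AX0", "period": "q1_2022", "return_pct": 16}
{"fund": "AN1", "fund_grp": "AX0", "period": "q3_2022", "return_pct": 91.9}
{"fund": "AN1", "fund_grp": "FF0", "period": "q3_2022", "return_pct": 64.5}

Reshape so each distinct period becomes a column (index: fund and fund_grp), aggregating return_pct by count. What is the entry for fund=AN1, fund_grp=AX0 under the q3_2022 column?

Rows with fund=AN1, fund_grp=AX0 and period=q3_2022: return_pct values are -1.5, 57.7, 91.9.
3 rows match — count = 3.

3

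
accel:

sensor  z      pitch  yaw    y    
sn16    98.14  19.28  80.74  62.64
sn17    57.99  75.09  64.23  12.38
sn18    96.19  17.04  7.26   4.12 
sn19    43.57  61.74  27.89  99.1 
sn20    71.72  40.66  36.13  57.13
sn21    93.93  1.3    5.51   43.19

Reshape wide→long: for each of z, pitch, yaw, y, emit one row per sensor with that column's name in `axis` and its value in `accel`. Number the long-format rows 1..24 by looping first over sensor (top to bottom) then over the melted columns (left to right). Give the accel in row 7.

24 rows total (6 × 4). Row 7: index ⌊(7-1)/4⌋ = 1 into sensor → sn17; (7-1) mod 4 = 2 into the melted columns → yaw.
So row 7 is (sn17, yaw, 64.23); accel = 64.23.

64.23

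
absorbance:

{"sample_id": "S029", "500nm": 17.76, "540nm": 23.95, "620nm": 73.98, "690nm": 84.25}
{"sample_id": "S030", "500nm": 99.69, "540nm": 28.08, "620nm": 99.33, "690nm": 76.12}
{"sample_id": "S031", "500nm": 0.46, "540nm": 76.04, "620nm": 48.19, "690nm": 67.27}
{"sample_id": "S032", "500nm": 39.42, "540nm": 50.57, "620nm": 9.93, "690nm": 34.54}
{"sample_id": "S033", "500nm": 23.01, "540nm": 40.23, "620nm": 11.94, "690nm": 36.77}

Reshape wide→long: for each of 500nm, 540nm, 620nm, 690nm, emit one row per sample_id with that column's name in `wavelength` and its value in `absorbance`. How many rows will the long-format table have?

20

5 sample_id values × 4 melted columns = 20 rows.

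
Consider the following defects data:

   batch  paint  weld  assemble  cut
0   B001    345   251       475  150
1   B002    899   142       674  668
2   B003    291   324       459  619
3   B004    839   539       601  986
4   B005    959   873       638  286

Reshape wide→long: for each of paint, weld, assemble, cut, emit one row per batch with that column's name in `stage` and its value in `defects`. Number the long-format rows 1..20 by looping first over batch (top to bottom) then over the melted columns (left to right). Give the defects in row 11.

20 rows total (5 × 4). Row 11: index ⌊(11-1)/4⌋ = 2 into batch → B003; (11-1) mod 4 = 2 into the melted columns → assemble.
So row 11 is (B003, assemble, 459); defects = 459.

459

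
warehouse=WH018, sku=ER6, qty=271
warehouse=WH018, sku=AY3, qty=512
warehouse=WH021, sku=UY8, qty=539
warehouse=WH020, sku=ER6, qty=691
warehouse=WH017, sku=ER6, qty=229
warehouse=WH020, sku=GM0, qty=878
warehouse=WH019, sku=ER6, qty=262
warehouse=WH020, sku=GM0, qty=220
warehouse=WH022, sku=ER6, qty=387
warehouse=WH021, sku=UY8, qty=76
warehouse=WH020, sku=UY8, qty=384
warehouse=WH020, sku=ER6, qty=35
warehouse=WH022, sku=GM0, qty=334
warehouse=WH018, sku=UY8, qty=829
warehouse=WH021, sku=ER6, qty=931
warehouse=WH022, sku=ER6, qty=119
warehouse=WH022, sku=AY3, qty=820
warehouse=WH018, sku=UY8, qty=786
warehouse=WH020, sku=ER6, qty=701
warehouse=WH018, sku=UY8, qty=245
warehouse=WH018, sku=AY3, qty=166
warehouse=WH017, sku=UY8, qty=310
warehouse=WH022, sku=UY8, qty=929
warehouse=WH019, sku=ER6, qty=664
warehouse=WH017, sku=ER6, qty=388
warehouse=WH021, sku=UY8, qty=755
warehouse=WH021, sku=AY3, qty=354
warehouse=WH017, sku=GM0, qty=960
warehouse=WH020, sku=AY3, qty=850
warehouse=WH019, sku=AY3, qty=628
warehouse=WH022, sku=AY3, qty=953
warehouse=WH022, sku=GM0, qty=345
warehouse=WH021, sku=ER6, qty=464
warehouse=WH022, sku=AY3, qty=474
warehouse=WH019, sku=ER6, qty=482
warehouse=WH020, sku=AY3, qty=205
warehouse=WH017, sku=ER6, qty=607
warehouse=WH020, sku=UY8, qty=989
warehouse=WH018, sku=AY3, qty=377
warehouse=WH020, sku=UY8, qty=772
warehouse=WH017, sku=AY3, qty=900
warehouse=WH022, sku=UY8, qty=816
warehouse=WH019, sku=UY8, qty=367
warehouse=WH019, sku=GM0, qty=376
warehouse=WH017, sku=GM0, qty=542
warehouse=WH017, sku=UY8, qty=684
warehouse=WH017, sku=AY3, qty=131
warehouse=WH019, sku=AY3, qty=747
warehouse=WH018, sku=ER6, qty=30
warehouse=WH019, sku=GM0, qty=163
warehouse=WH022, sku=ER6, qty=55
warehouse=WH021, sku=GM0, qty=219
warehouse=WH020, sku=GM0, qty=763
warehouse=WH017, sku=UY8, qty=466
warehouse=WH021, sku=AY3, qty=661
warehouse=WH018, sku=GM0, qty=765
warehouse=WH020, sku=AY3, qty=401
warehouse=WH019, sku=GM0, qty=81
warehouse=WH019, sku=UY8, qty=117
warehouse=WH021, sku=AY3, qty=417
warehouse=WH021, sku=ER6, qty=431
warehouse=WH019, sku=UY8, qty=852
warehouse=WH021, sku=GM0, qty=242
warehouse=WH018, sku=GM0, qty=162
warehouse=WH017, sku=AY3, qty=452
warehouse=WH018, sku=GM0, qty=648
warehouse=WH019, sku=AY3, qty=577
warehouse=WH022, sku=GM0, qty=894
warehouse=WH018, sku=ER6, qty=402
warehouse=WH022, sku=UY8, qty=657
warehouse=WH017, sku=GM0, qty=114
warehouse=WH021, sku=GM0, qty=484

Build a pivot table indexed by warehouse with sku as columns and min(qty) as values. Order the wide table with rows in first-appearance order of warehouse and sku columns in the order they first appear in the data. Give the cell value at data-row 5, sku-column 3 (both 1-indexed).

117

With rows in first-appearance order of warehouse, row 5 is warehouse=WH019. sku columns in first-appearance order: ER6, AY3, UY8, GM0; column 3 is UY8.
Long rows with warehouse=WH019, sku=UY8: min(367, 117, 852) = 117.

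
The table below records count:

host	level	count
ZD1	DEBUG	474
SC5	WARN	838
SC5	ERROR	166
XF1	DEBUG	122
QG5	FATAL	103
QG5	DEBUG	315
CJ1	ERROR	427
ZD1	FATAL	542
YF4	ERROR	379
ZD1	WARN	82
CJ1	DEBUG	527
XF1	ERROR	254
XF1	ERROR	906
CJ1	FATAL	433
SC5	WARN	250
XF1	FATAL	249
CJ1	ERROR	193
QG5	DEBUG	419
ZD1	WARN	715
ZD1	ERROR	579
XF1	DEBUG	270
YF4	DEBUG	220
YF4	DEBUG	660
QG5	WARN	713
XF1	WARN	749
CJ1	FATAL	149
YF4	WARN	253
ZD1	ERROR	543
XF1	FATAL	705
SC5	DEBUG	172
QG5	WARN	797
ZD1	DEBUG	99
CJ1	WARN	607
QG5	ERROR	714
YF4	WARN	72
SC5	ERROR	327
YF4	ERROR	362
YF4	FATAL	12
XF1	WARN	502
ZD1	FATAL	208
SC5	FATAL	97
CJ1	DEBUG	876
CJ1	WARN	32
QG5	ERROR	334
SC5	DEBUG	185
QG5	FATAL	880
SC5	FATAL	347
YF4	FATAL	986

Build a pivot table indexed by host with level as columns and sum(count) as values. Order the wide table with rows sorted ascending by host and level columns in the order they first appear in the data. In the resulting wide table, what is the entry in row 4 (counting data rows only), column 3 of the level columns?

With rows sorted ascending by host, row 4 is host=XF1. level columns in first-appearance order: DEBUG, WARN, ERROR, FATAL; column 3 is ERROR.
Long rows with host=XF1, level=ERROR: 254 + 906 = 1160.

1160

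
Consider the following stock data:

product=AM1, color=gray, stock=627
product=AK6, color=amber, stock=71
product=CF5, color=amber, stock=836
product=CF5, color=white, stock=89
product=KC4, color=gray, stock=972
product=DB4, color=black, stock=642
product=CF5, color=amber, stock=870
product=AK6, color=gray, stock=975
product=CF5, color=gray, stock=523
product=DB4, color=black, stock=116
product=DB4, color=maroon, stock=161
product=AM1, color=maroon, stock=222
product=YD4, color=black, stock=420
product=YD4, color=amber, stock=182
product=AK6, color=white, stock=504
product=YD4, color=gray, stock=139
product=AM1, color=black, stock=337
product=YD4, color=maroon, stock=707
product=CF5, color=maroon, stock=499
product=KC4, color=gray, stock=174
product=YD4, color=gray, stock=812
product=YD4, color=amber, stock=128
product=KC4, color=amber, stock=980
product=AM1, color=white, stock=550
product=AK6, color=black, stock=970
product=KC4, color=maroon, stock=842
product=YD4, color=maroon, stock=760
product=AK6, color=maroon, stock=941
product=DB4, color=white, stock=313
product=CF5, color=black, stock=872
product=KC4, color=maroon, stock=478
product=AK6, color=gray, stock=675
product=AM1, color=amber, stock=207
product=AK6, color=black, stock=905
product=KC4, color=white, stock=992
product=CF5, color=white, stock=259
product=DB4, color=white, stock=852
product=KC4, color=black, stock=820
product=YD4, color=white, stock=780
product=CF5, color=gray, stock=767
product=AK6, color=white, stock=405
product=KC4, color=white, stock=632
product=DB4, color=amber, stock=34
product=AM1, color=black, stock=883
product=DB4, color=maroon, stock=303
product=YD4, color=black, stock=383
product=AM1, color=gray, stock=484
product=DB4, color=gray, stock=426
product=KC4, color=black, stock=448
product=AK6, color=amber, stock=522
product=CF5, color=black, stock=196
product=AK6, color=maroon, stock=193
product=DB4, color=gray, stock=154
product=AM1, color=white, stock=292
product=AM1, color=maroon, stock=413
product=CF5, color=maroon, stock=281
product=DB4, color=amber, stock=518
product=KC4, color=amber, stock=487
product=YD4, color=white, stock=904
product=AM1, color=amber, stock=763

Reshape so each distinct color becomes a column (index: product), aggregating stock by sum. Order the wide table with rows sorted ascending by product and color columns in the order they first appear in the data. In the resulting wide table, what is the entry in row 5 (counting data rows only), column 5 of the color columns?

With rows sorted ascending by product, row 5 is product=KC4. color columns in first-appearance order: gray, amber, white, black, maroon; column 5 is maroon.
Long rows with product=KC4, color=maroon: 842 + 478 = 1320.

1320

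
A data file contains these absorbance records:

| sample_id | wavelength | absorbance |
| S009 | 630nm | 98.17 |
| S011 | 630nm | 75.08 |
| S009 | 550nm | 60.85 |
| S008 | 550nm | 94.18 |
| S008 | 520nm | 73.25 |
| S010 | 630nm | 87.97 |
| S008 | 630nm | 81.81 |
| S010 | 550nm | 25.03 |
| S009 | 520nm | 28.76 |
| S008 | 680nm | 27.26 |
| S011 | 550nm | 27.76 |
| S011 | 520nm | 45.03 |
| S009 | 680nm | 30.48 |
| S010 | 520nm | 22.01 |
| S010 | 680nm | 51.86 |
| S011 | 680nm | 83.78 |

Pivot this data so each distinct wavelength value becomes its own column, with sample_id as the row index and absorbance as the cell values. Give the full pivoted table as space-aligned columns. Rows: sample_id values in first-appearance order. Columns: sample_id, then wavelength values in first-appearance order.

sample_id  630nm  550nm  520nm  680nm
S009       98.17  60.85  28.76  30.48
S011       75.08  27.76  45.03  83.78
S008       81.81  94.18  73.25  27.26
S010       87.97  25.03  22.01  51.86

Columns: sample_id plus the 4 distinct wavelength values (630nm, 550nm, 520nm, 680nm).
For example, row S009 column 630nm takes absorbance=98.17 from the long row (S009, 630nm).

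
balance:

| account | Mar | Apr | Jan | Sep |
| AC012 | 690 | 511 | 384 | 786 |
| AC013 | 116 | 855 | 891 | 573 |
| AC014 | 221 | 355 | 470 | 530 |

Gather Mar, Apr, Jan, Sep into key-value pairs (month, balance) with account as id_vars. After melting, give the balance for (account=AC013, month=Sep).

573

Unpivoting turns each (account, wide-column) pair into one long row.
The wide cell at row AC013, column Sep holds 573, so the long row (AC013, Sep) has balance=573.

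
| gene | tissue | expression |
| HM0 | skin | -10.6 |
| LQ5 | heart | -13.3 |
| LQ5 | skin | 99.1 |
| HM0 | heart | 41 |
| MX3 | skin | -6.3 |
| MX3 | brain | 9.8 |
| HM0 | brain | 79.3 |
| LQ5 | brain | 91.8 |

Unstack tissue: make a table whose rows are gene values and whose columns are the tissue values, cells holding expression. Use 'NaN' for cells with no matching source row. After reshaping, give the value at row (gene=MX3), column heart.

NaN

No long-format row has gene=MX3 and tissue=heart, so the cell is NaN.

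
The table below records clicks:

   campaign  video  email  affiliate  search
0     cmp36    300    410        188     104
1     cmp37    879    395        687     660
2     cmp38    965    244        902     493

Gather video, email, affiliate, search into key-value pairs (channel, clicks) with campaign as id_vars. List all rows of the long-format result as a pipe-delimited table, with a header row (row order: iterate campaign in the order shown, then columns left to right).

| campaign | channel | clicks |
| cmp36 | video | 300 |
| cmp36 | email | 410 |
| cmp36 | affiliate | 188 |
| cmp36 | search | 104 |
| cmp37 | video | 879 |
| cmp37 | email | 395 |
| cmp37 | affiliate | 687 |
| cmp37 | search | 660 |
| cmp38 | video | 965 |
| cmp38 | email | 244 |
| cmp38 | affiliate | 902 |
| cmp38 | search | 493 |

Each (campaign, column) pair becomes one row: 3 × 4 = 12 rows.
For example, (cmp36, video) → clicks=300.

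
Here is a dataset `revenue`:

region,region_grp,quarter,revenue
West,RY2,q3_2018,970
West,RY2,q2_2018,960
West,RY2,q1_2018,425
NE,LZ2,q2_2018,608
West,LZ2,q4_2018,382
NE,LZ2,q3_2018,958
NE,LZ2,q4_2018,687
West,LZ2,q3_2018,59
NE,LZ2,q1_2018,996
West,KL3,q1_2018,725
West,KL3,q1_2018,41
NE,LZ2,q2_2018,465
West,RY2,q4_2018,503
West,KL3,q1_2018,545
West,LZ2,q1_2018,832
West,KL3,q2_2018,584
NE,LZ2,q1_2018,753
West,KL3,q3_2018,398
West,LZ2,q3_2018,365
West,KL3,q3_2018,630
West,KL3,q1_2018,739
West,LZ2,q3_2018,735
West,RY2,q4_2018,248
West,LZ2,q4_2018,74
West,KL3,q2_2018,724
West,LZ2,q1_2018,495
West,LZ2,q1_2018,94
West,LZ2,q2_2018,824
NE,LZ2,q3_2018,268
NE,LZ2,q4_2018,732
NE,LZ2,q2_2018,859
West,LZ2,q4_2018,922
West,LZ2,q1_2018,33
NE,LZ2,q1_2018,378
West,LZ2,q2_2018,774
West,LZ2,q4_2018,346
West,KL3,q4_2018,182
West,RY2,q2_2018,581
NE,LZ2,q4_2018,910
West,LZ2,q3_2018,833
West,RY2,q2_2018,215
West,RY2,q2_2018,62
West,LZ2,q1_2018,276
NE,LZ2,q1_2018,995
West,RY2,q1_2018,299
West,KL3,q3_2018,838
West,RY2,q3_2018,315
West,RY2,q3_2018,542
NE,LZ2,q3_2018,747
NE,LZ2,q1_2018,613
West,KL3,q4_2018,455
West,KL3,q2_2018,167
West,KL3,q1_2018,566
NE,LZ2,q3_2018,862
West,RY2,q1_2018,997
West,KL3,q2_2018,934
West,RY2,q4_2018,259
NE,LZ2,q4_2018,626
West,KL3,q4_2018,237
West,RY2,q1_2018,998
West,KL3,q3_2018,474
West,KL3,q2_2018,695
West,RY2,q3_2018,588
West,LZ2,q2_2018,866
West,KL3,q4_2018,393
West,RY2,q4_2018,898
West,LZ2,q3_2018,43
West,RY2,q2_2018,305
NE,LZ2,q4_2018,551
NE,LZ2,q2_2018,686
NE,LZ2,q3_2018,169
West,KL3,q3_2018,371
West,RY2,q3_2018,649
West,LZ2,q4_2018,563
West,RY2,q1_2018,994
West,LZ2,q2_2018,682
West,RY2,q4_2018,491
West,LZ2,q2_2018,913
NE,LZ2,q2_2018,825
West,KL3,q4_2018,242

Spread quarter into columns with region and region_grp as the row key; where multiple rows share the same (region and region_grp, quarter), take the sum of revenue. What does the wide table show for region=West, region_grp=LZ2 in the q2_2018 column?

4059

Rows with region=West, region_grp=LZ2 and quarter=q2_2018: revenue values are 824, 774, 866, 682, 913.
824 + 774 + 866 + 682 + 913 = 4059.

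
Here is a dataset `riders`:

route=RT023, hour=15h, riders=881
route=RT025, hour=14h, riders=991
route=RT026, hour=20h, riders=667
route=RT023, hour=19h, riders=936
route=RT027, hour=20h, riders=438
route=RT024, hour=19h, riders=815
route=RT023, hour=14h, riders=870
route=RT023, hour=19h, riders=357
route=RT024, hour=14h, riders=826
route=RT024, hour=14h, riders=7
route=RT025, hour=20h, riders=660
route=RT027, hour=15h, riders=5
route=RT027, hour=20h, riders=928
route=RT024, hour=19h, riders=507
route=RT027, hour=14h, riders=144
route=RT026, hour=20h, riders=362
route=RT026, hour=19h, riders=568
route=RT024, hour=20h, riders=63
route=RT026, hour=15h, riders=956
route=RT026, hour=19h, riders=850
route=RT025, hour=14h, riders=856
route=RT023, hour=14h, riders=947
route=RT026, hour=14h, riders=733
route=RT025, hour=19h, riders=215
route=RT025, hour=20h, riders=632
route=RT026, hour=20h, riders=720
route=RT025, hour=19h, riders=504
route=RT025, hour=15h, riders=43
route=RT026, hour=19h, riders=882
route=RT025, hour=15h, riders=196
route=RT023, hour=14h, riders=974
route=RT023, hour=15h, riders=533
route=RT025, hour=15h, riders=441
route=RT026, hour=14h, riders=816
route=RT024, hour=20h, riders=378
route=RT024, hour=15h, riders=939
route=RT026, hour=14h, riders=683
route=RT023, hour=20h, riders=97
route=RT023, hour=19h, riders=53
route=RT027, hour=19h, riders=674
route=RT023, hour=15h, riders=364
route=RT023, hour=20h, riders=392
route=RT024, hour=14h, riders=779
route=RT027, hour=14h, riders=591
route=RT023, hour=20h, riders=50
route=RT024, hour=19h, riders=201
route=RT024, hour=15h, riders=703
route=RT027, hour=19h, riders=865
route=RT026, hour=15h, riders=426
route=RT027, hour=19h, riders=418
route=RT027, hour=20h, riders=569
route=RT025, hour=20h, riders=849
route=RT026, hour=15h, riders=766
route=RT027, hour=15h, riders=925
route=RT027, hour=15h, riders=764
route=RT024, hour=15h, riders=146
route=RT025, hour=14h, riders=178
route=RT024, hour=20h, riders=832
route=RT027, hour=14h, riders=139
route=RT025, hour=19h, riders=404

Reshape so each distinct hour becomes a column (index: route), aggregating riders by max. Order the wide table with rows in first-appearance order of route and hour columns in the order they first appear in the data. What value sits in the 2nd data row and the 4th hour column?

With rows in first-appearance order of route, row 2 is route=RT025. hour columns in first-appearance order: 15h, 14h, 20h, 19h; column 4 is 19h.
Long rows with route=RT025, hour=19h: max(215, 504, 404) = 504.

504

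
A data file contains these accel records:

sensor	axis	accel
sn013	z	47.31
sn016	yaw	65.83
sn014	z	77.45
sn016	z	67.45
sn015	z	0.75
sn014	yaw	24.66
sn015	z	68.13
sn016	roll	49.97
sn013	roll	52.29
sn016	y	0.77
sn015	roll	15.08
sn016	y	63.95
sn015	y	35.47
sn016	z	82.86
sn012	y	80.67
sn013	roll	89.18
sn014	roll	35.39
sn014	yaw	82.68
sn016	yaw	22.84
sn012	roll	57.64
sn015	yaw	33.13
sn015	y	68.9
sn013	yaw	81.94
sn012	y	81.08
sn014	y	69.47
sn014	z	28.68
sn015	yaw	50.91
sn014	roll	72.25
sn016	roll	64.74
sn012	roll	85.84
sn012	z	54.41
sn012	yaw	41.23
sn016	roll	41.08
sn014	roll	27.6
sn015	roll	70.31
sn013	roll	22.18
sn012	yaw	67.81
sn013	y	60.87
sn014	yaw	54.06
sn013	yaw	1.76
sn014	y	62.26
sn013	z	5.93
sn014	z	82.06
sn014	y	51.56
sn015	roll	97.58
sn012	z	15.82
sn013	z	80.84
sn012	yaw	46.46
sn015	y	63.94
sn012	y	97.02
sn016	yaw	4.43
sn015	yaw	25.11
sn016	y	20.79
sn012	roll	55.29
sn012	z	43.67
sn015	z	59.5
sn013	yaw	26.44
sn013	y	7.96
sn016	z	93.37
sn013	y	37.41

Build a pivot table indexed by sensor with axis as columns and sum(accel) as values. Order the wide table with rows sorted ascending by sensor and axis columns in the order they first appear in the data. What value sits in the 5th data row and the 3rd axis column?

With rows sorted ascending by sensor, row 5 is sensor=sn016. axis columns in first-appearance order: z, yaw, roll, y; column 3 is roll.
Long rows with sensor=sn016, axis=roll: 49.97 + 64.74 + 41.08 = 155.79.

155.79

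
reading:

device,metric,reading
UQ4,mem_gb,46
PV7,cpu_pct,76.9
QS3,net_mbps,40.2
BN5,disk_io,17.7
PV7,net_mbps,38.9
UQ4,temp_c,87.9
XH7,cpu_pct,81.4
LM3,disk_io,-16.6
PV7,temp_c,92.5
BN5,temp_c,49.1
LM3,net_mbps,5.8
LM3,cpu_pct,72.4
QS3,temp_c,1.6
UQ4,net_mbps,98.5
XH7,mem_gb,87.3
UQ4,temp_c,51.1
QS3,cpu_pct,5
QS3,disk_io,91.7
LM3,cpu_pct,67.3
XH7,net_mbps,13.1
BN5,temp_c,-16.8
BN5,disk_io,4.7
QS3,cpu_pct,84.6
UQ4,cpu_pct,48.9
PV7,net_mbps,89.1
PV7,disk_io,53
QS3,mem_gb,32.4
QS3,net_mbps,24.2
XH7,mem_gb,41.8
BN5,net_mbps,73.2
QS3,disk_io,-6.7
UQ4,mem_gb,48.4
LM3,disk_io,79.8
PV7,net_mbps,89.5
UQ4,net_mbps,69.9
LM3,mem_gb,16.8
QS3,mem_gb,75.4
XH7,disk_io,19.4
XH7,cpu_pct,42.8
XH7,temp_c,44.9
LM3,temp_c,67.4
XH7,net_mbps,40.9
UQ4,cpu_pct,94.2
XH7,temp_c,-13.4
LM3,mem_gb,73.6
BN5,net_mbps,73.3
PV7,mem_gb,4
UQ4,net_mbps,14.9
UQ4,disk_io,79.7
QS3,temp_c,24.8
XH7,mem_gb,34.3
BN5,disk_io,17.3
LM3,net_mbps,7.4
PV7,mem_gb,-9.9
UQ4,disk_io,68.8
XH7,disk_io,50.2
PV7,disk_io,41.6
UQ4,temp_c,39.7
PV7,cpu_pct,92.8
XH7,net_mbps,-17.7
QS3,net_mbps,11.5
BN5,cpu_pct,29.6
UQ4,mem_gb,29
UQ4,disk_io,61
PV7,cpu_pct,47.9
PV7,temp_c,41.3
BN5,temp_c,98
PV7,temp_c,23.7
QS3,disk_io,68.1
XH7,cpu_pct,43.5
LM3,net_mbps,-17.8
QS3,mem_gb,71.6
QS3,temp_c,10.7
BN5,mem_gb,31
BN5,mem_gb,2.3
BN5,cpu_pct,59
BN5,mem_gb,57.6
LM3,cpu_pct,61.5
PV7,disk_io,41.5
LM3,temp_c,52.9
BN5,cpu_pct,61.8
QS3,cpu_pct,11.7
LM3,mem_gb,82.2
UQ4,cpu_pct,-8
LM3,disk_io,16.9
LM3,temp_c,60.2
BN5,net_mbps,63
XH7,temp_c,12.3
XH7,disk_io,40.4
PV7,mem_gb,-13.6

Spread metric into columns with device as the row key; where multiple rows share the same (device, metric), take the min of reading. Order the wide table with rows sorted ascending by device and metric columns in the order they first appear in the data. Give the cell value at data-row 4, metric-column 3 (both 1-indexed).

11.5

With rows sorted ascending by device, row 4 is device=QS3. metric columns in first-appearance order: mem_gb, cpu_pct, net_mbps, disk_io, temp_c; column 3 is net_mbps.
Long rows with device=QS3, metric=net_mbps: min(40.2, 24.2, 11.5) = 11.5.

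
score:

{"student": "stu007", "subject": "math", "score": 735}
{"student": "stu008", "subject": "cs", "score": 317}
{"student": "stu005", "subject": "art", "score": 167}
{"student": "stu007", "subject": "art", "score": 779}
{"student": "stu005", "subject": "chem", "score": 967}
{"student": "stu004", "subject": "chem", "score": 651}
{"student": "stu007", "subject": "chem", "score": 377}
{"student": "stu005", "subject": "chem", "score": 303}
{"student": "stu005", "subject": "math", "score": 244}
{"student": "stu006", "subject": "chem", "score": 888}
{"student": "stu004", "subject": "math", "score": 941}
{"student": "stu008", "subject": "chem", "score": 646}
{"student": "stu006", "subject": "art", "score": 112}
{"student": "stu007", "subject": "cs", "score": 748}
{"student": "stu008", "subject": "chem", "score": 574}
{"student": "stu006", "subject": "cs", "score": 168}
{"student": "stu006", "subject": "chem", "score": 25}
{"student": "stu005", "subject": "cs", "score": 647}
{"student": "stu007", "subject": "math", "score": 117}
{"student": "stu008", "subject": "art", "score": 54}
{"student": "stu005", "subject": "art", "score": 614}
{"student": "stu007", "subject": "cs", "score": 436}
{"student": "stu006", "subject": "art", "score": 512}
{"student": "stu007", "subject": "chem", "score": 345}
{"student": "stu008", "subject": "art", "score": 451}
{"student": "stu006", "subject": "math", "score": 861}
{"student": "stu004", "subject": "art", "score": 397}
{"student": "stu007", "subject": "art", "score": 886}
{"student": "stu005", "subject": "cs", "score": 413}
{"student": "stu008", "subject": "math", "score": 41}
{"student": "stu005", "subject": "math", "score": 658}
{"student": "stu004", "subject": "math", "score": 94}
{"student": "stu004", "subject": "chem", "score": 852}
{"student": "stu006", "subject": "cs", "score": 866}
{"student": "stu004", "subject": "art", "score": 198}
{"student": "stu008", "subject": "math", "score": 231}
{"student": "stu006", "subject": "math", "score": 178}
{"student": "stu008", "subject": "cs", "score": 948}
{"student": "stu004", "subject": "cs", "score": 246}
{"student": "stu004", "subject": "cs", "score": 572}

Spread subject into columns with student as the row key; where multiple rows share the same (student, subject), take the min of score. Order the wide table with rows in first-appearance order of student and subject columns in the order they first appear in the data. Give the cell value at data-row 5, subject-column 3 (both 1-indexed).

With rows in first-appearance order of student, row 5 is student=stu006. subject columns in first-appearance order: math, cs, art, chem; column 3 is art.
Long rows with student=stu006, subject=art: min(112, 512) = 112.

112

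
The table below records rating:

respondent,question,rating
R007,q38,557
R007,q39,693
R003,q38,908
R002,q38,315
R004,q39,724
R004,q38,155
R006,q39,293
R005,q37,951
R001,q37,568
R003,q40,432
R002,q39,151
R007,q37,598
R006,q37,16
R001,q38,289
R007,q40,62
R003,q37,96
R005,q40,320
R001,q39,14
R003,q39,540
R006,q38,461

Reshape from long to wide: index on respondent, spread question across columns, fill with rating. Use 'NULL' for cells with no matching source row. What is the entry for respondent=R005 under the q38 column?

NULL

No long-format row has respondent=R005 and question=q38, so the cell is NULL.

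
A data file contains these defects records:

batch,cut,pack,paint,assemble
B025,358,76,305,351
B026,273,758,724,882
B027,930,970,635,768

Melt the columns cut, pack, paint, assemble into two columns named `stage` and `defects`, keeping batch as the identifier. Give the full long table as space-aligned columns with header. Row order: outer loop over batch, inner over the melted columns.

Each (batch, column) pair becomes one row: 3 × 4 = 12 rows.
For example, (B025, cut) → defects=358.

batch  stage     defects
B025   cut       358    
B025   pack      76     
B025   paint     305    
B025   assemble  351    
B026   cut       273    
B026   pack      758    
B026   paint     724    
B026   assemble  882    
B027   cut       930    
B027   pack      970    
B027   paint     635    
B027   assemble  768    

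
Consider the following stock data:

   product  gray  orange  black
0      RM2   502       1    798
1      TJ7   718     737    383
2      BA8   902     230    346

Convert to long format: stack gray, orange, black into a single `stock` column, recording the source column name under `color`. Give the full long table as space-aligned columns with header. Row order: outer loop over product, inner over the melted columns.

Each (product, column) pair becomes one row: 3 × 3 = 9 rows.
For example, (RM2, gray) → stock=502.

product  color   stock
RM2      gray    502  
RM2      orange  1    
RM2      black   798  
TJ7      gray    718  
TJ7      orange  737  
TJ7      black   383  
BA8      gray    902  
BA8      orange  230  
BA8      black   346  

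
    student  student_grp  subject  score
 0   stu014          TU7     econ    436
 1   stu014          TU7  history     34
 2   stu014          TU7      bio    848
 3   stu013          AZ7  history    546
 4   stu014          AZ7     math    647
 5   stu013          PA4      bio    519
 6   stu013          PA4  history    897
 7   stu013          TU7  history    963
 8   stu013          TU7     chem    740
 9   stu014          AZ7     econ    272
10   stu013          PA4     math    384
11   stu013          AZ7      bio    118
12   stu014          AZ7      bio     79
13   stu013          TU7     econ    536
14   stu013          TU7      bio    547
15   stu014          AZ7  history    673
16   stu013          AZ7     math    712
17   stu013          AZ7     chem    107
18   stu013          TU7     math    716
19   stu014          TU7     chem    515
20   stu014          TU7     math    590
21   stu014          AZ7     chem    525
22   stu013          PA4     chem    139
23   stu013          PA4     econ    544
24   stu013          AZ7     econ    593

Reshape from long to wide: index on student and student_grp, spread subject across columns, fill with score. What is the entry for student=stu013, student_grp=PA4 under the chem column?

Wide layout: rows indexed by student and student_grp, columns are the 5 distinct subject values (econ, history, bio, math, chem).
Cell (student=stu013, student_grp=PA4, subject=chem) draws from the long row where student=stu013, student_grp=PA4 and subject=chem, which has score=139.

139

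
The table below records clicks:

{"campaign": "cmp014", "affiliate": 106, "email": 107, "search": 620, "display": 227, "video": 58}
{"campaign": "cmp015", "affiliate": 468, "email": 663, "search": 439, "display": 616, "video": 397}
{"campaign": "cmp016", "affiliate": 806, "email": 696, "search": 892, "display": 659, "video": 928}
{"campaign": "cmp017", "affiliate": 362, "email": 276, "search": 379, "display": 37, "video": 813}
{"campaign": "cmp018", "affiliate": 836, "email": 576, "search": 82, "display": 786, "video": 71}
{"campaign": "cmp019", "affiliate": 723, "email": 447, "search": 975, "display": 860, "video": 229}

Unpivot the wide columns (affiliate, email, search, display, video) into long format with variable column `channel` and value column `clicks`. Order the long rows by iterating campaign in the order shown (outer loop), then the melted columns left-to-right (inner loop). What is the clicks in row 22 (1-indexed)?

576

30 rows total (6 × 5). Row 22: index ⌊(22-1)/5⌋ = 4 into campaign → cmp018; (22-1) mod 5 = 1 into the melted columns → email.
So row 22 is (cmp018, email, 576); clicks = 576.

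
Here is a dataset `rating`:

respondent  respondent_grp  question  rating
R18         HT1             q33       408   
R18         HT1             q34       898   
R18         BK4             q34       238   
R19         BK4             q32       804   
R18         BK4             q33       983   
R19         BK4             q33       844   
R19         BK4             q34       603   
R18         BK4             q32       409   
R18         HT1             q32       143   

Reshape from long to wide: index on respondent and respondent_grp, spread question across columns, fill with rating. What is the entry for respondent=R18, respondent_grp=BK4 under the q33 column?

Wide layout: rows indexed by respondent and respondent_grp, columns are the 3 distinct question values (q33, q34, q32).
Cell (respondent=R18, respondent_grp=BK4, question=q33) draws from the long row where respondent=R18, respondent_grp=BK4 and question=q33, which has rating=983.

983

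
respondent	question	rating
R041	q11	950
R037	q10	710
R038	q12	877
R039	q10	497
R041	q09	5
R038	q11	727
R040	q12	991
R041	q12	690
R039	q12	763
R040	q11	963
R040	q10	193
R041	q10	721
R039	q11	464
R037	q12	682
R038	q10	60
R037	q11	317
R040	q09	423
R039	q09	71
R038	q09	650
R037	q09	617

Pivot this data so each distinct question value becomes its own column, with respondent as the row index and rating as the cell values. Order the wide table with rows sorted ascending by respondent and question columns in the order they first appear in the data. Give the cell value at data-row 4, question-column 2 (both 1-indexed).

193

With rows sorted ascending by respondent, row 4 is respondent=R040. question columns in first-appearance order: q11, q10, q12, q09; column 2 is q10.
Long rows with respondent=R040, question=q10: rating = 193.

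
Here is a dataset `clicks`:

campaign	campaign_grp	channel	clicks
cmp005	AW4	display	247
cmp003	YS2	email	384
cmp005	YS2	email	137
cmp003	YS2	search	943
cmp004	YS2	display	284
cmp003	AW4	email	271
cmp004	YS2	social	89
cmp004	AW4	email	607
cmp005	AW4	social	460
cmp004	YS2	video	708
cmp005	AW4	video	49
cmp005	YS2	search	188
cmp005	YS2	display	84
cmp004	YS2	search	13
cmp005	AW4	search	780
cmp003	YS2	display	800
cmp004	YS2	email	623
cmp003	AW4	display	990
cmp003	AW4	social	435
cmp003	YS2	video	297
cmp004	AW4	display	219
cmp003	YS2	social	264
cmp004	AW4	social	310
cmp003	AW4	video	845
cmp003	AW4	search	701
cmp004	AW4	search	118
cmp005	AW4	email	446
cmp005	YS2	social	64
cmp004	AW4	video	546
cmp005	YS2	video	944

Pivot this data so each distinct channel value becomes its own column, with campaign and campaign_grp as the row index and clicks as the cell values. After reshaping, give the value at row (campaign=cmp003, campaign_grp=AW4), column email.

271

Wide layout: rows indexed by campaign and campaign_grp, columns are the 5 distinct channel values (display, email, search, social, video).
Cell (campaign=cmp003, campaign_grp=AW4, channel=email) draws from the long row where campaign=cmp003, campaign_grp=AW4 and channel=email, which has clicks=271.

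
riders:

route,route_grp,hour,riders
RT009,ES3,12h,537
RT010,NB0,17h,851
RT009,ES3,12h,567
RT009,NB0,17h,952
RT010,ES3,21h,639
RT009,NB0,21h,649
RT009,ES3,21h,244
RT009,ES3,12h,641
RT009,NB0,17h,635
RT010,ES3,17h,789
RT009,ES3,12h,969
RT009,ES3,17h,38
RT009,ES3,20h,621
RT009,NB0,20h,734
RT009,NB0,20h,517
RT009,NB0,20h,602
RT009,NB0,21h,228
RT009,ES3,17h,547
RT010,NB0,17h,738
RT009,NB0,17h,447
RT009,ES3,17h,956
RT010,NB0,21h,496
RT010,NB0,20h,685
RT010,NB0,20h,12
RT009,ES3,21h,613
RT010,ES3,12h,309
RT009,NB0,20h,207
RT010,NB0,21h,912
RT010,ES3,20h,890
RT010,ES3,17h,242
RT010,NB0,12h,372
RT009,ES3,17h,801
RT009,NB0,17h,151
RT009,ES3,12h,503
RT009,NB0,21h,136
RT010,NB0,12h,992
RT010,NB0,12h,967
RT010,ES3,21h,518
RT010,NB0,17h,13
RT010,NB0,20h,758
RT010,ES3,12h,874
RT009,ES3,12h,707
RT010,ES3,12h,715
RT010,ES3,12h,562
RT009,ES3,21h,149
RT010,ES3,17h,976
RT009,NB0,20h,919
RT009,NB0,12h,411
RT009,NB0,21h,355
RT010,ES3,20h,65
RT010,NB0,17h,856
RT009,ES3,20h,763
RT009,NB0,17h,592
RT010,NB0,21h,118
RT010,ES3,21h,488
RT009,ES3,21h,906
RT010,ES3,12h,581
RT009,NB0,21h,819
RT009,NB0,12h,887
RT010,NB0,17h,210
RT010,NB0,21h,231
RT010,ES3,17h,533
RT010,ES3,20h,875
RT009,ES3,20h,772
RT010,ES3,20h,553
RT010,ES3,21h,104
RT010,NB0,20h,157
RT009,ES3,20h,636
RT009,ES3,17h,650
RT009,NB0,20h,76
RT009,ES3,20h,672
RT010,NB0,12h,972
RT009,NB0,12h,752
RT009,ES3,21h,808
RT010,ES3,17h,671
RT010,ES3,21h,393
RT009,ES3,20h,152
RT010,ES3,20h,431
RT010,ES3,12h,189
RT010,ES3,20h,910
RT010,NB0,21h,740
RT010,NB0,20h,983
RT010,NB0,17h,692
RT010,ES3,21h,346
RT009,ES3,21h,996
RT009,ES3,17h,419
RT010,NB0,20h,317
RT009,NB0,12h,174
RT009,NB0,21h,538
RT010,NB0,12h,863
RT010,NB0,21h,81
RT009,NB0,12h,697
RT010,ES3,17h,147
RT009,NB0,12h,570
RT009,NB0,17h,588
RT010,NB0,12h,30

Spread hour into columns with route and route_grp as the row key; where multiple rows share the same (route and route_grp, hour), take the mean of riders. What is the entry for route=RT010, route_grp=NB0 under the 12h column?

699.33

Rows with route=RT010, route_grp=NB0 and hour=12h: riders values are 372, 992, 967, 972, 863, 30.
(372 + 992 + 967 + 972 + 863 + 30) / 6 = 699.33.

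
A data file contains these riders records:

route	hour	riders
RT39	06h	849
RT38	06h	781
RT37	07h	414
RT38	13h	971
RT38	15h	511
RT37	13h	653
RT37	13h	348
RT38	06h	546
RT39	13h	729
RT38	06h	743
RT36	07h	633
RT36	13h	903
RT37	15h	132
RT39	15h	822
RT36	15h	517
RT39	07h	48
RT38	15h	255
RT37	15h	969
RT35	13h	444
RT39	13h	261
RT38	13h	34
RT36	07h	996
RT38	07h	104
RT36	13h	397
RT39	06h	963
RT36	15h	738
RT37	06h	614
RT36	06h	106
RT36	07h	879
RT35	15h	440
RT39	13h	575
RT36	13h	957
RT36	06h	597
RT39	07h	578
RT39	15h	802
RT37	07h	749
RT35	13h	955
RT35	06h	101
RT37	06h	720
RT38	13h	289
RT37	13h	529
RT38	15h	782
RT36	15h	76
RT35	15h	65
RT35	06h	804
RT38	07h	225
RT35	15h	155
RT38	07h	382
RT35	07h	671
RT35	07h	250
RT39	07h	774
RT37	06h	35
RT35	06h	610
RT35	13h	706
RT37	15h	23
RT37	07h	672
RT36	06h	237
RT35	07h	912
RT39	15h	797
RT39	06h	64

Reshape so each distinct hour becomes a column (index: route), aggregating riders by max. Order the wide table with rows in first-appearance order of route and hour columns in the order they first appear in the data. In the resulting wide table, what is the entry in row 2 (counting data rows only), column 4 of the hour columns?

With rows in first-appearance order of route, row 2 is route=RT38. hour columns in first-appearance order: 06h, 07h, 13h, 15h; column 4 is 15h.
Long rows with route=RT38, hour=15h: max(511, 255, 782) = 782.

782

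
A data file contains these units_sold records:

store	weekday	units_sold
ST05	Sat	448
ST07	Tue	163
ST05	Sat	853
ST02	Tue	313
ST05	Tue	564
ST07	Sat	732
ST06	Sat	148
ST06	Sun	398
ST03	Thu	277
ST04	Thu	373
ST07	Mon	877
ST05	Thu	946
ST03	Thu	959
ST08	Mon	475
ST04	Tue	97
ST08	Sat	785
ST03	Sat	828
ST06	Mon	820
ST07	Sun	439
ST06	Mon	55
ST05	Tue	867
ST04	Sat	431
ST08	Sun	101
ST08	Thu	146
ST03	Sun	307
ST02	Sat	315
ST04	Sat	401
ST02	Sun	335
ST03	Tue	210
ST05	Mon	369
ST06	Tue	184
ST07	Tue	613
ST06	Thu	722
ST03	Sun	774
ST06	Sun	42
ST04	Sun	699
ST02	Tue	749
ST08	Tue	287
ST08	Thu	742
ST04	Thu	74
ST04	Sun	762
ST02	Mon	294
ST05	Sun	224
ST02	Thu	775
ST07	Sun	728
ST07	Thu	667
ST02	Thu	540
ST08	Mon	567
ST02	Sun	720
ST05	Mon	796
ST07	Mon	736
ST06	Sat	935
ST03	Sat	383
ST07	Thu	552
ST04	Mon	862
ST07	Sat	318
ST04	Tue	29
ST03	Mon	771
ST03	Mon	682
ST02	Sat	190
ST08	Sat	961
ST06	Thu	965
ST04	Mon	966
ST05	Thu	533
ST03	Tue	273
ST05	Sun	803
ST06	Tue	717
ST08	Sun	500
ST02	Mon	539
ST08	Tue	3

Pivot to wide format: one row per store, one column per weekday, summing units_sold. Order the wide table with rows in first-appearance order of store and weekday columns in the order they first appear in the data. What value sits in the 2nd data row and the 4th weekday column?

With rows in first-appearance order of store, row 2 is store=ST07. weekday columns in first-appearance order: Sat, Tue, Sun, Thu, Mon; column 4 is Thu.
Long rows with store=ST07, weekday=Thu: 667 + 552 = 1219.

1219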